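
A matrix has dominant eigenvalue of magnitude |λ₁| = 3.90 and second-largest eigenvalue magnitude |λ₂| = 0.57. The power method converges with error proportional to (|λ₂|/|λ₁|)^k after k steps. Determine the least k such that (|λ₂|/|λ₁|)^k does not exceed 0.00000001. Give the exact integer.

|λ₂/λ₁| = 0.57/3.90 = 0.14615
Need k ≥ ln(0.00000001) / ln(0.14615) = -18.4207 / -1.9231 ≈ 9.579
Smallest integer k satisfying the bound: 10

10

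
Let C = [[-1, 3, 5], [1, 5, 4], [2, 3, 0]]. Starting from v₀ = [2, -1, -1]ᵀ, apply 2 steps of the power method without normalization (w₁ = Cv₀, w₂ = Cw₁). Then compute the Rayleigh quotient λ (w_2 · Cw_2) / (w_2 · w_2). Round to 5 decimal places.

λ ≈ 6.72219

w1 = Cv₀ = ((-1)·2 + 3·(-1) + 5·(-1); 1·2 + 5·(-1) + 4·(-1); 2·2 + 3·(-1) + 0·(-1)) = (-10, -7, 1)
w2 = Cw1 = ((-1)·(-10) + 3·(-7) + 5·1; 1·(-10) + 5·(-7) + 4·1; 2·(-10) + 3·(-7) + 0·1) = (-6, -41, -41)
Cw2 = (-322, -375, -135)
w2·Cw2 = (-6)·(-322) + (-41)·(-375) + (-41)·(-135) = 22842; w2·w2 = (-6)·(-6) + (-41)·(-41) + (-41)·(-41) = 3398
λ ≈ 22842/3398 = 6.72219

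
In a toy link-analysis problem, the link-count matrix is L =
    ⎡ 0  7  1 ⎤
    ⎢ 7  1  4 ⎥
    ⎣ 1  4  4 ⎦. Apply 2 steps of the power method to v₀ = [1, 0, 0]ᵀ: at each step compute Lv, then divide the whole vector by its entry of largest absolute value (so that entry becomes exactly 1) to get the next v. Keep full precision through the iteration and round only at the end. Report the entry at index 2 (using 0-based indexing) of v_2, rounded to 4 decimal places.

0.6400

Lv0 = (0.00000, 7.00000, 1.00000); divide by 7.00000 → v1 = (0.00000, 1.00000, 0.14286)
Lv1 = (7.14286, 1.57143, 4.57143); divide by 7.14286 → v2 = (1.00000, 0.22000, 0.64000)
Requested entry of v2: 32/50 = 0.6400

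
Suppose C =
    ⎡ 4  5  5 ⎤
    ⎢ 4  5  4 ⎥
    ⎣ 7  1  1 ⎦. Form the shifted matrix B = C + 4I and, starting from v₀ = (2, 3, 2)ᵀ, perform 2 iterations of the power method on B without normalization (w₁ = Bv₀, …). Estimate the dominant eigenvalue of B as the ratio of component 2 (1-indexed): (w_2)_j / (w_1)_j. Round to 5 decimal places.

B = C + 4I has rows (8, 5, 5); (4, 9, 4); (7, 1, 5)
w1 = Bv₀ = (8·2 + 5·3 + 5·2; 4·2 + 9·3 + 4·2; 7·2 + 1·3 + 5·2) = (41, 43, 27)
w2 = Bw1 = (8·41 + 5·43 + 5·27; 4·41 + 9·43 + 4·27; 7·41 + 1·43 + 5·27) = (678, 659, 465)
Ratio: 659/43 = 15.32558

15.32558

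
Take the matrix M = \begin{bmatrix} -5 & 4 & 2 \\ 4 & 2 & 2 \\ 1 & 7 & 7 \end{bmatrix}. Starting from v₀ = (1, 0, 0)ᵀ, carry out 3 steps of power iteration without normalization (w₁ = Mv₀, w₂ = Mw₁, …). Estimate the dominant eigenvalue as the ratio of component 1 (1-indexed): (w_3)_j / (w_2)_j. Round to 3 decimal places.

w1 = Mv₀ = (-5, 4, 1)
w2 = Mw1 = (43, -10, 30)
w3 = Mw2 = (-195, 212, 183)
Ratio at component: -195 / 43 = -4.535

λ ≈ -4.535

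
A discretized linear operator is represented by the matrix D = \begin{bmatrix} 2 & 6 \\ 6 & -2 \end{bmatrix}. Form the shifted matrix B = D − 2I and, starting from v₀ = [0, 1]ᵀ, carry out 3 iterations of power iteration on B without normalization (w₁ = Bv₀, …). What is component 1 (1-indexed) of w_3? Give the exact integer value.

312

B = D − 2I has rows (0, 6); (6, -4)
w1 = Bv₀ = (6, -4)
w2 = Bw1 = (-24, 52)
w3 = Bw2 = (312, -352)
Requested component of w3: 312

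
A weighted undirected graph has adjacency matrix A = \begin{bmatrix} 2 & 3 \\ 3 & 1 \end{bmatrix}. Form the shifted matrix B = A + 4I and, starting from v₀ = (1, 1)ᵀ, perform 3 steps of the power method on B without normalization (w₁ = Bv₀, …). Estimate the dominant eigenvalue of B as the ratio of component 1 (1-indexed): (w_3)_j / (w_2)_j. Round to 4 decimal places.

μ ≈ 8.5769

B = A + 4I has rows (6, 3); (3, 5)
w1 = Bv₀ = (6·1 + 3·1; 3·1 + 5·1) = (9, 8)
w2 = Bw1 = (6·9 + 3·8; 3·9 + 5·8) = (78, 67)
w3 = Bw2 = (669, 569)
Ratio: 669/78 = 8.5769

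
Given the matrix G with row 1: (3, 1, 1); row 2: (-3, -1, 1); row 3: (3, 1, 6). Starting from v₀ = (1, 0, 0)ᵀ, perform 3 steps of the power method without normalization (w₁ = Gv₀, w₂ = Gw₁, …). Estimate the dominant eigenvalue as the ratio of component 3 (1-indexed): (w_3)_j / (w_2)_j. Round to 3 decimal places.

w1 = Gv₀ = (3·1 + 1·0 + 1·0; (-3)·1 + (-1)·0 + 1·0; 3·1 + 1·0 + 6·0) = (3, -3, 3)
w2 = Gw1 = (3·3 + 1·(-3) + 1·3; (-3)·3 + (-1)·(-3) + 1·3; 3·3 + 1·(-3) + 6·3) = (9, -3, 24)
w3 = Gw2 = (48, 0, 168)
Ratio at component: 168 / 24 = 7.000

7.000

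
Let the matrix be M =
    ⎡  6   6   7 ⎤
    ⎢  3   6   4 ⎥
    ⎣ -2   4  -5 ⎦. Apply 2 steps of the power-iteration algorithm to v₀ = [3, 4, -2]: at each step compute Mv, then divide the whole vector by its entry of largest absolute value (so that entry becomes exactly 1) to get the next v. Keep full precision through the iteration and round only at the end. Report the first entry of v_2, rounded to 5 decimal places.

Mv0 = (28.000000, 25.000000, 20.000000); divide by 28.000000 → v1 = (1.000000, 0.892857, 0.714286)
Mv1 = (16.357143, 11.214286, -2.000000); divide by 16.357143 → v2 = (1.000000, 0.685590, -0.122271)
Requested entry of v2: 458/458 = 1.00000

1.00000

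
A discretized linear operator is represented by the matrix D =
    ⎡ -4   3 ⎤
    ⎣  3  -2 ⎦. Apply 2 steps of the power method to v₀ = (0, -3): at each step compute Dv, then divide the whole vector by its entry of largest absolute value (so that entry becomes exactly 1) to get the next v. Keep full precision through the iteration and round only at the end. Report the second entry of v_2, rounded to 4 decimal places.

-0.7222

Dv0 = (-9.00000, 6.00000); divide by -9.00000 → v1 = (1.00000, -0.66667)
Dv1 = (-6.00000, 4.33333); divide by -6.00000 → v2 = (1.00000, -0.72222)
Requested entry of v2: -39/54 = -0.7222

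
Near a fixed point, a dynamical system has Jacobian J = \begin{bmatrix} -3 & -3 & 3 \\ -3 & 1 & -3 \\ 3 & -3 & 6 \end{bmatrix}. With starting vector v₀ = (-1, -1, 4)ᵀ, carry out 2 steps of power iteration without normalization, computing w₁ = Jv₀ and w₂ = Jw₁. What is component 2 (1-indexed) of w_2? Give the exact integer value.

-136

w1 = Jv₀ = (18, -10, 24)
w2 = Jw1 = (48, -136, 228)
The requested component of w2 is -136.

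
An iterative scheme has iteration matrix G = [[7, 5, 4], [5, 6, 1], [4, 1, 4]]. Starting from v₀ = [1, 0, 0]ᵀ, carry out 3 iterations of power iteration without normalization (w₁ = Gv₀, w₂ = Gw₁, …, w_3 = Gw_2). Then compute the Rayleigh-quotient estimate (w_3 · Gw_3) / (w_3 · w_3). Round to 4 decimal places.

w1 = Gv₀ = (7·1 + 5·0 + 4·0; 5·1 + 6·0 + 1·0; 4·1 + 1·0 + 4·0) = (7, 5, 4)
w2 = Gw1 = (7·7 + 5·5 + 4·4; 5·7 + 6·5 + 1·4; 4·7 + 1·5 + 4·4) = (90, 69, 49)
w3 = Gw2 = (1171, 913, 625)
Gw3 = (15262, 11958, 8097)
w3·Gw3 = 1171·15262 + 913·11958 + 625·8097 = 33850081; w3·w3 = 1171·1171 + 913·913 + 625·625 = 2595435
λ ≈ 33850081/2595435 = 13.0422

λ ≈ 13.0422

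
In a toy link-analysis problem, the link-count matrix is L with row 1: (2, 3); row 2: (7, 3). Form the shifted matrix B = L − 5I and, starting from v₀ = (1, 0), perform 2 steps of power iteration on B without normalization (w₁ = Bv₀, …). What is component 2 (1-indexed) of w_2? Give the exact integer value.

-35

B = L − 5I has rows (-3, 3); (7, -2)
w1 = Bv₀ = ((-3)·1 + 3·0; 7·1 + (-2)·0) = (-3, 7)
w2 = Bw1 = ((-3)·(-3) + 3·7; 7·(-3) + (-2)·7) = (30, -35)
Requested component of w2: -35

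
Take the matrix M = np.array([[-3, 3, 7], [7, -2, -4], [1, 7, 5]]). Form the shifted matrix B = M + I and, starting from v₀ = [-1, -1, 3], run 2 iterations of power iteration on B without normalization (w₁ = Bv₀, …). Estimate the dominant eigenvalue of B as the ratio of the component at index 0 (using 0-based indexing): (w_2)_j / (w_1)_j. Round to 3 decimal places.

B = M + I has rows (-2, 3, 7); (7, -1, -4); (1, 7, 6)
w1 = Bv₀ = (20, -18, 10)
w2 = Bw1 = (-24, 118, -46)
Ratio: -24/20 = -1.200

-1.200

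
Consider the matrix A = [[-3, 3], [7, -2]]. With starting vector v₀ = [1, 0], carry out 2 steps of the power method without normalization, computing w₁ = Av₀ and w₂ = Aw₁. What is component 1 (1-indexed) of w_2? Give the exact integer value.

w1 = Av₀ = ((-3)·1 + 3·0; 7·1 + (-2)·0) = (-3, 7)
w2 = Aw1 = ((-3)·(-3) + 3·7; 7·(-3) + (-2)·7) = (30, -35)
The requested component of w2 is 30.

30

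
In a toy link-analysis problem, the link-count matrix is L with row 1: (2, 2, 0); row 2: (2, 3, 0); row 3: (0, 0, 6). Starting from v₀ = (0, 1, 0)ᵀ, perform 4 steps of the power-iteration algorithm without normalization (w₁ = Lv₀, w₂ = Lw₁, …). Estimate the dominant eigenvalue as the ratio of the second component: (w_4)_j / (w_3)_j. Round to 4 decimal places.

λ ≈ 4.5593

w1 = Lv₀ = (2·0 + 2·1 + 0·0; 2·0 + 3·1 + 0·0; 0·0 + 0·1 + 6·0) = (2, 3, 0)
w2 = Lw1 = (2·2 + 2·3 + 0·0; 2·2 + 3·3 + 0·0; 0·2 + 0·3 + 6·0) = (10, 13, 0)
w3 = Lw2 = (46, 59, 0)
w4 = Lw3 = (210, 269, 0)
Ratio at component: 269 / 59 = 4.5593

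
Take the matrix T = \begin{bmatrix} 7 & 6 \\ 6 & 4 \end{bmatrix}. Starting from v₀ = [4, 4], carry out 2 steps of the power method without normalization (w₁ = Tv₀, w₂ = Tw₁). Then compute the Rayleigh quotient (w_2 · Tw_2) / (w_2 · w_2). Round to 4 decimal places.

λ ≈ 11.6847

w1 = Tv₀ = (7·4 + 6·4; 6·4 + 4·4) = (52, 40)
w2 = Tw1 = (7·52 + 6·40; 6·52 + 4·40) = (604, 472)
Tw2 = (7060, 5512)
w2·Tw2 = 604·7060 + 472·5512 = 6865904; w2·w2 = 604·604 + 472·472 = 587600
λ ≈ 6865904/587600 = 11.6847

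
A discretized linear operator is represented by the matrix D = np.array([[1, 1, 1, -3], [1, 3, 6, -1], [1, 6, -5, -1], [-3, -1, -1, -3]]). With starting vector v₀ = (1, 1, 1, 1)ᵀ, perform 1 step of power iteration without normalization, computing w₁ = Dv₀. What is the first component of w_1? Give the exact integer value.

0

w1 = Dv₀ = (1·1 + 1·1 + 1·1 + (-3)·1; 1·1 + 3·1 + 6·1 + (-1)·1; 1·1 + 6·1 + (-5)·1 + (-1)·1; (-3)·1 + (-1)·1 + (-1)·1 + (-3)·1) = (0, 9, 1, -8)
The requested component of w1 is 0.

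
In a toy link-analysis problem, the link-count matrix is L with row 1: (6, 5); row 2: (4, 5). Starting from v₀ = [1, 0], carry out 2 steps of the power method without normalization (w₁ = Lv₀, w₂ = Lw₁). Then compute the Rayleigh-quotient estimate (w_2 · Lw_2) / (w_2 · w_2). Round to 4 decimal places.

9.9905

w1 = Lv₀ = (6, 4)
w2 = Lw1 = (56, 44)
Lw2 = (556, 444)
w2·Lw2 = 56·556 + 44·444 = 50672; w2·w2 = 56·56 + 44·44 = 5072
λ ≈ 50672/5072 = 9.9905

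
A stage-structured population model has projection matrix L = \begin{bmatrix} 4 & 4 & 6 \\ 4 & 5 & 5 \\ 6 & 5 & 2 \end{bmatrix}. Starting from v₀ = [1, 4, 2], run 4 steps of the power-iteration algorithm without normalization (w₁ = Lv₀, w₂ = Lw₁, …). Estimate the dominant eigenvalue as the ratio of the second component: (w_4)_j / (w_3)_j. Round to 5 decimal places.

13.67450

w1 = Lv₀ = (32, 34, 30)
w2 = Lw1 = (444, 448, 422)
w3 = Lw2 = (6100, 6126, 5748)
w4 = Lw3 = (83392, 83770, 78726)
Ratio at component: 83770 / 6126 = 13.67450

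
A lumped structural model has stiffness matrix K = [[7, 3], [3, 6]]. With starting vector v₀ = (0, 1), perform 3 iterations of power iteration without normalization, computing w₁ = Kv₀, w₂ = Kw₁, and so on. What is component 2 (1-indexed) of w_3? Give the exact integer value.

w1 = Kv₀ = (3, 6)
w2 = Kw1 = (39, 45)
w3 = Kw2 = (408, 387)
The requested component of w3 is 387.

387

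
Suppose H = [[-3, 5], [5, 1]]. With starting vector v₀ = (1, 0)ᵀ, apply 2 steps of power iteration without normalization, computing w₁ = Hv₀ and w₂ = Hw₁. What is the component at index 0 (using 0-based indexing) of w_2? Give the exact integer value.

w1 = Hv₀ = ((-3)·1 + 5·0; 5·1 + 1·0) = (-3, 5)
w2 = Hw1 = ((-3)·(-3) + 5·5; 5·(-3) + 1·5) = (34, -10)
The requested component of w2 is 34.

34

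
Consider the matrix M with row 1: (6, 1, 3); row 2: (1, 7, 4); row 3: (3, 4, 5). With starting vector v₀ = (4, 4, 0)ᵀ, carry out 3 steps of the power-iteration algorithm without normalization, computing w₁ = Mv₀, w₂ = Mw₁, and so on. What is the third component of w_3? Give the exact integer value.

w1 = Mv₀ = (28, 32, 28)
w2 = Mw1 = (284, 364, 352)
w3 = Mw2 = (3124, 4240, 4068)
The requested component of w3 is 4068.

4068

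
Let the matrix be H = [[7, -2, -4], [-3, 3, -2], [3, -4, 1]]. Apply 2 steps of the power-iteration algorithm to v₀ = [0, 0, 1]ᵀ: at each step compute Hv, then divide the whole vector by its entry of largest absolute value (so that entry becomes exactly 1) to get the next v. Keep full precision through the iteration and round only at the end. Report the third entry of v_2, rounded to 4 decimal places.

0.1071

Hv0 = (-4.00000, -2.00000, 1.00000); divide by -4.00000 → v1 = (1.00000, 0.50000, -0.25000)
Hv1 = (7.00000, -1.00000, 0.75000); divide by 7.00000 → v2 = (1.00000, -0.14286, 0.10714)
Requested entry of v2: -3/-28 = 0.1071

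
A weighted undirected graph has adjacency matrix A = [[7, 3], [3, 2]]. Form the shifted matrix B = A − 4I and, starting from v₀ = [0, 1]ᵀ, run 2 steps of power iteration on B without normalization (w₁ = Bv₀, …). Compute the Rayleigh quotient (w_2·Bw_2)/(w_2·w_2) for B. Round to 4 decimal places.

B = A − 4I has rows (3, 3); (3, -2)
w1 = Bv₀ = (3, -2)
w2 = Bw1 = (3, 13)
Bw2 = (48, -17)
w2·Bw2 = -77; w2·w2 = 178; μ ≈ -77/178 = -0.4326

μ ≈ -0.4326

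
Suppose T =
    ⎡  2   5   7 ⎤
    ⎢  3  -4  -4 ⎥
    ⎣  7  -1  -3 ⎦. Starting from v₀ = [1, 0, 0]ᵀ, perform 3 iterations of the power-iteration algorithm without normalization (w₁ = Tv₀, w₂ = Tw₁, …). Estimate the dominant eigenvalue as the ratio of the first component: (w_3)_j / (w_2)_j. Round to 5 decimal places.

w1 = Tv₀ = (2·1 + 5·0 + 7·0; 3·1 + (-4)·0 + (-4)·0; 7·1 + (-1)·0 + (-3)·0) = (2, 3, 7)
w2 = Tw1 = (2·2 + 5·3 + 7·7; 3·2 + (-4)·3 + (-4)·7; 7·2 + (-1)·3 + (-3)·7) = (68, -34, -10)
w3 = Tw2 = (-104, 380, 540)
Ratio at component: -104 / 68 = -1.52941

λ ≈ -1.52941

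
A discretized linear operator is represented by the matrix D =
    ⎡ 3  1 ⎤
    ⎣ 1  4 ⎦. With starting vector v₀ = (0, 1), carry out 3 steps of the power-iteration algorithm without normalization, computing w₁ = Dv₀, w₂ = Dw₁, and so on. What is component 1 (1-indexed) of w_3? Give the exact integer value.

w1 = Dv₀ = (1, 4)
w2 = Dw1 = (7, 17)
w3 = Dw2 = (38, 75)
The requested component of w3 is 38.

38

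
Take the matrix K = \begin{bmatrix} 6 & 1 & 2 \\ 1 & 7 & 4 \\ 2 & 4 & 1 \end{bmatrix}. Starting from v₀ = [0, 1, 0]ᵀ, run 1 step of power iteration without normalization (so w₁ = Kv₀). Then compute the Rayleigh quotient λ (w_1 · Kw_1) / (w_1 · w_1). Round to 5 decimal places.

w1 = Kv₀ = (6·0 + 1·1 + 2·0; 1·0 + 7·1 + 4·0; 2·0 + 4·1 + 1·0) = (1, 7, 4)
Kw1 = (21, 66, 34)
w1·Kw1 = 1·21 + 7·66 + 4·34 = 619; w1·w1 = 1·1 + 7·7 + 4·4 = 66
λ ≈ 619/66 = 9.37879

λ ≈ 9.37879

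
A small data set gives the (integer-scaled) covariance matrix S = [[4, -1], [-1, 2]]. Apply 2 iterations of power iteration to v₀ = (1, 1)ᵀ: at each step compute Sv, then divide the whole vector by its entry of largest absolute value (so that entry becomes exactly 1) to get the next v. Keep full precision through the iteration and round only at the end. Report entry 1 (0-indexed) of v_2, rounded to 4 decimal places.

-0.0909

Sv0 = (3.00000, 1.00000); divide by 3.00000 → v1 = (1.00000, 0.33333)
Sv1 = (3.66667, -0.33333); divide by 3.66667 → v2 = (1.00000, -0.09091)
Requested entry of v2: -1/11 = -0.0909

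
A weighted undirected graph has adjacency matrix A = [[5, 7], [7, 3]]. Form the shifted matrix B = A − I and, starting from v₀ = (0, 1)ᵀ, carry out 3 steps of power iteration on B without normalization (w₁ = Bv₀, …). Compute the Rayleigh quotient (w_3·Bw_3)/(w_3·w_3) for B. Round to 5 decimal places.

μ ≈ 9.98951

B = A − I has rows (4, 7); (7, 2)
w1 = Bv₀ = (7, 2)
w2 = Bw1 = (42, 53)
w3 = Bw2 = (539, 400)
Bw3 = (4956, 4573)
w3·Bw3 = 4500484; w3·w3 = 450521; μ ≈ 4500484/450521 = 9.98951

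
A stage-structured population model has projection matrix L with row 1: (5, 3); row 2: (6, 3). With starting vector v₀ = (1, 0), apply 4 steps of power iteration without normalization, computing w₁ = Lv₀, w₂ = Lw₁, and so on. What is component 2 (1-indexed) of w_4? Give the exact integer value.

w1 = Lv₀ = (5·1 + 3·0; 6·1 + 3·0) = (5, 6)
w2 = Lw1 = (5·5 + 3·6; 6·5 + 3·6) = (43, 48)
w3 = Lw2 = (359, 402)
w4 = Lw3 = (3001, 3360)
The requested component of w4 is 3360.

3360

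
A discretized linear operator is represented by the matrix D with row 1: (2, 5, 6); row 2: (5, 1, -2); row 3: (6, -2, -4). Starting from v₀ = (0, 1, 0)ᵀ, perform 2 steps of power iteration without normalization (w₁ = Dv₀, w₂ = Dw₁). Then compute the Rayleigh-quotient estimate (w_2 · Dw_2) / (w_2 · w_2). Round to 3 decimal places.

w1 = Dv₀ = (2·0 + 5·1 + 6·0; 5·0 + 1·1 + (-2)·0; 6·0 + (-2)·1 + (-4)·0) = (5, 1, -2)
w2 = Dw1 = (2·5 + 5·1 + 6·(-2); 5·5 + 1·1 + (-2)·(-2); 6·5 + (-2)·1 + (-4)·(-2)) = (3, 30, 36)
Dw2 = (372, -27, -186)
w2·Dw2 = 3·372 + 30·(-27) + 36·(-186) = -6390; w2·w2 = 3·3 + 30·30 + 36·36 = 2205
λ ≈ -6390/2205 = -2.898

λ ≈ -2.898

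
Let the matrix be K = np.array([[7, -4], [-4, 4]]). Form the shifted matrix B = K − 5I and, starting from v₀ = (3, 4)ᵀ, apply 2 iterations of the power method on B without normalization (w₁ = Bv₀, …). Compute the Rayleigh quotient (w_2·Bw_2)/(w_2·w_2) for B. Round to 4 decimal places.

B = K − 5I has rows (2, -4); (-4, -1)
w1 = Bv₀ = (-10, -16)
w2 = Bw1 = (44, 56)
Bw2 = (-136, -232)
w2·Bw2 = -18976; w2·w2 = 5072; μ ≈ -18976/5072 = -3.7413

-3.7413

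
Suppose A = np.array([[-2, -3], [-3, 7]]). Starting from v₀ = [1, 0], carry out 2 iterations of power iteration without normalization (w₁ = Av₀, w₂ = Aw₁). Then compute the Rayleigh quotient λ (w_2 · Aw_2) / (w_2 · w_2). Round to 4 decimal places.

λ ≈ 6.1091

w1 = Av₀ = ((-2)·1 + (-3)·0; (-3)·1 + 7·0) = (-2, -3)
w2 = Aw1 = ((-2)·(-2) + (-3)·(-3); (-3)·(-2) + 7·(-3)) = (13, -15)
Aw2 = (19, -144)
w2·Aw2 = 13·19 + (-15)·(-144) = 2407; w2·w2 = 13·13 + (-15)·(-15) = 394
λ ≈ 2407/394 = 6.1091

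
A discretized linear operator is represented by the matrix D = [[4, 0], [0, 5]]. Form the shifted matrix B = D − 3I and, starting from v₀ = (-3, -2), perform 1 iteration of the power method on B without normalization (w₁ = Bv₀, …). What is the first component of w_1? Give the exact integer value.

-3

B = D − 3I has rows (1, 0); (0, 2)
w1 = Bv₀ = (1·(-3) + 0·(-2); 0·(-3) + 2·(-2)) = (-3, -4)
Requested component of w1: -3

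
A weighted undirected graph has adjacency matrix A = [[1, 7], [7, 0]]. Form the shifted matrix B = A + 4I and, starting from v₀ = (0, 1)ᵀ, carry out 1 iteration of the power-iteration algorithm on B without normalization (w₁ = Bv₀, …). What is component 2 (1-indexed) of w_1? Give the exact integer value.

4

B = A + 4I has rows (5, 7); (7, 4)
w1 = Bv₀ = (5·0 + 7·1; 7·0 + 4·1) = (7, 4)
Requested component of w1: 4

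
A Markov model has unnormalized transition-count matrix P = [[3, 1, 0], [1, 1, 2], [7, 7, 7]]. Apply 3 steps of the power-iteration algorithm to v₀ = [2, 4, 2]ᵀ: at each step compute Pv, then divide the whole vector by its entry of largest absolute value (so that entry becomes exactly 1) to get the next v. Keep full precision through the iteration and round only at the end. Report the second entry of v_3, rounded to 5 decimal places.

0.25081

Pv0 = (10.000000, 10.000000, 56.000000); divide by 56.000000 → v1 = (0.178571, 0.178571, 1.000000)
Pv1 = (0.714286, 2.357143, 9.500000); divide by 9.500000 → v2 = (0.075188, 0.248120, 1.000000)
Pv2 = (0.473684, 2.323308, 9.263158); divide by 9.263158 → v3 = (0.051136, 0.250812, 1.000000)
Requested entry of v3: 1236/4928 = 0.25081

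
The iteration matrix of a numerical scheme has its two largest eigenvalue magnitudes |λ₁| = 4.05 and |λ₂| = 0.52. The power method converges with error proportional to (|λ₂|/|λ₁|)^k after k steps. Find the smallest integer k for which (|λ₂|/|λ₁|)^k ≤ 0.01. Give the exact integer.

3

|λ₂/λ₁| = 0.52/4.05 = 0.12840
Need k ≥ ln(0.01) / ln(0.12840) = -4.6052 / -2.0526 ≈ 2.244
Smallest integer k satisfying the bound: 3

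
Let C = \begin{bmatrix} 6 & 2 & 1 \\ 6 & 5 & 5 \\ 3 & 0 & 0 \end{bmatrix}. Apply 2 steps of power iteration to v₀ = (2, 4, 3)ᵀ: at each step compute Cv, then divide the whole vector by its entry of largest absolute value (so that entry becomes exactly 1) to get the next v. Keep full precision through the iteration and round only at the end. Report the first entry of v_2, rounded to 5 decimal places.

0.59057

Cv0 = (23.000000, 47.000000, 6.000000); divide by 47.000000 → v1 = (0.489362, 1.000000, 0.127660)
Cv1 = (5.063830, 8.574468, 1.468085); divide by 8.574468 → v2 = (0.590571, 1.000000, 0.171216)
Requested entry of v2: 238/403 = 0.59057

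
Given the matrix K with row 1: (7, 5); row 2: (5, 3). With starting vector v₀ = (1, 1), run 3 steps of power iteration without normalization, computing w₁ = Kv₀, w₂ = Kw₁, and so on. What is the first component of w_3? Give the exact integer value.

w1 = Kv₀ = (7·1 + 5·1; 5·1 + 3·1) = (12, 8)
w2 = Kw1 = (7·12 + 5·8; 5·12 + 3·8) = (124, 84)
w3 = Kw2 = (1288, 872)
The requested component of w3 is 1288.

1288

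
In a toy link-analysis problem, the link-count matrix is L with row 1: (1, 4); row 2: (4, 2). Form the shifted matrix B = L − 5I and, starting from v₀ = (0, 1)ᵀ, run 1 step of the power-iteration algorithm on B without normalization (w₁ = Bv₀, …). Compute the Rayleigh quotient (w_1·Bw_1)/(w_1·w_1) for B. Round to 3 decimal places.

B = L − 5I has rows (-4, 4); (4, -3)
w1 = Bv₀ = ((-4)·0 + 4·1; 4·0 + (-3)·1) = (4, -3)
Bw1 = (-28, 25)
w1·Bw1 = -187; w1·w1 = 25; μ ≈ -187/25 = -7.480

-7.480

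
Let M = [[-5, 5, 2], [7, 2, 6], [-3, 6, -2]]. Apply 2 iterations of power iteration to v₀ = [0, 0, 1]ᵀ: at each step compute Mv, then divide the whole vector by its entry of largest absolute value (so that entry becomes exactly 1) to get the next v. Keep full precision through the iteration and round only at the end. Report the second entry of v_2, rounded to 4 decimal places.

0.4118

Mv0 = (2.00000, 6.00000, -2.00000); divide by 6.00000 → v1 = (0.33333, 1.00000, -0.33333)
Mv1 = (2.66667, 2.33333, 5.66667); divide by 5.66667 → v2 = (0.47059, 0.41176, 1.00000)
Requested entry of v2: 14/34 = 0.4118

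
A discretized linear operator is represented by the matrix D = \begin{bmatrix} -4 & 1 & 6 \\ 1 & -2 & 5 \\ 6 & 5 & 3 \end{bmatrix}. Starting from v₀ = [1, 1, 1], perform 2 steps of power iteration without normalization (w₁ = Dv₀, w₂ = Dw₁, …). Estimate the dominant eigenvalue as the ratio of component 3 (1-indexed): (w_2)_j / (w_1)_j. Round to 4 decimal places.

w1 = Dv₀ = ((-4)·1 + 1·1 + 6·1; 1·1 + (-2)·1 + 5·1; 6·1 + 5·1 + 3·1) = (3, 4, 14)
w2 = Dw1 = ((-4)·3 + 1·4 + 6·14; 1·3 + (-2)·4 + 5·14; 6·3 + 5·4 + 3·14) = (76, 65, 80)
Ratio at component: 80 / 14 = 5.7143

5.7143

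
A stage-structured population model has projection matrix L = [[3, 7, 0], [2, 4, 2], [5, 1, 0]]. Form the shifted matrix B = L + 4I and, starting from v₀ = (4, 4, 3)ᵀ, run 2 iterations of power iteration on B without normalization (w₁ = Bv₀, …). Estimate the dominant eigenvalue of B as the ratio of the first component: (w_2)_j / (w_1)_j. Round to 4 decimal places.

μ ≈ 12.7500

B = L + 4I has rows (7, 7, 0); (2, 8, 2); (5, 1, 4)
w1 = Bv₀ = (56, 46, 36)
w2 = Bw1 = (714, 552, 470)
Ratio: 714/56 = 12.7500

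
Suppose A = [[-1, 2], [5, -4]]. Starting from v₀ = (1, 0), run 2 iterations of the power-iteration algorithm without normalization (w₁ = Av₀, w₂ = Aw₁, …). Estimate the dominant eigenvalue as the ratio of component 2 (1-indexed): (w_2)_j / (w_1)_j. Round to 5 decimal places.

w1 = Av₀ = (-1, 5)
w2 = Aw1 = (11, -25)
Ratio at component: -25 / 5 = -5.00000

λ ≈ -5.00000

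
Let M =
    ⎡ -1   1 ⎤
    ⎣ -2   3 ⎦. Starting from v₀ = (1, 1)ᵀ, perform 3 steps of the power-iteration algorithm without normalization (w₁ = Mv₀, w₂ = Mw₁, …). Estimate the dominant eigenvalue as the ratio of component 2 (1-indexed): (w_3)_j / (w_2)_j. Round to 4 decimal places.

w1 = Mv₀ = ((-1)·1 + 1·1; (-2)·1 + 3·1) = (0, 1)
w2 = Mw1 = ((-1)·0 + 1·1; (-2)·0 + 3·1) = (1, 3)
w3 = Mw2 = (2, 7)
Ratio at component: 7 / 3 = 2.3333

λ ≈ 2.3333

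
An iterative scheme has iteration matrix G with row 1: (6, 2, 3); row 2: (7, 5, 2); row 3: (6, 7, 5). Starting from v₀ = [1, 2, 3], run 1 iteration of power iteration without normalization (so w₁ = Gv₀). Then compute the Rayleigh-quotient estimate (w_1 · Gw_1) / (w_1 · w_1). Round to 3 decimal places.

w1 = Gv₀ = (6·1 + 2·2 + 3·3; 7·1 + 5·2 + 2·3; 6·1 + 7·2 + 5·3) = (19, 23, 35)
Gw1 = (265, 318, 450)
w1·Gw1 = 19·265 + 23·318 + 35·450 = 28099; w1·w1 = 19·19 + 23·23 + 35·35 = 2115
λ ≈ 28099/2115 = 13.286

λ ≈ 13.286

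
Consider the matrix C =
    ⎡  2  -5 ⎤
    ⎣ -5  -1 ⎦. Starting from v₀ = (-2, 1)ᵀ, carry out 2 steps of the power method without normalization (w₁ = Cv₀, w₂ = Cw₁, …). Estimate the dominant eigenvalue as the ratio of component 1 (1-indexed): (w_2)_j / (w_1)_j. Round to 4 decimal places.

λ ≈ 7.0000

w1 = Cv₀ = (2·(-2) + (-5)·1; (-5)·(-2) + (-1)·1) = (-9, 9)
w2 = Cw1 = (2·(-9) + (-5)·9; (-5)·(-9) + (-1)·9) = (-63, 36)
Ratio at component: -63 / -9 = 7.0000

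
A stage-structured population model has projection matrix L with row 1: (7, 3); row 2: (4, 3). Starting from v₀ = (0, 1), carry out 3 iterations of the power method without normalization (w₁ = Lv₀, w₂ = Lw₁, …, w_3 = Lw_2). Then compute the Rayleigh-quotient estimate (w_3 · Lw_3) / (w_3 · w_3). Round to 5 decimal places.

8.99742

w1 = Lv₀ = (7·0 + 3·1; 4·0 + 3·1) = (3, 3)
w2 = Lw1 = (7·3 + 3·3; 4·3 + 3·3) = (30, 21)
w3 = Lw2 = (273, 183)
Lw3 = (2460, 1641)
w3·Lw3 = 273·2460 + 183·1641 = 971883; w3·w3 = 273·273 + 183·183 = 108018
λ ≈ 971883/108018 = 8.99742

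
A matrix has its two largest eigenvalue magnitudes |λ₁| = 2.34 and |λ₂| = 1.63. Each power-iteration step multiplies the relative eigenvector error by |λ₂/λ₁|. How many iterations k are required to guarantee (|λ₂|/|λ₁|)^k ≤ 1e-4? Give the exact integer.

26

|λ₂/λ₁| = 1.63/2.34 = 0.69658
Need k ≥ ln(1e-4) / ln(0.69658) = -9.2103 / -0.3616 ≈ 25.473
Smallest integer k satisfying the bound: 26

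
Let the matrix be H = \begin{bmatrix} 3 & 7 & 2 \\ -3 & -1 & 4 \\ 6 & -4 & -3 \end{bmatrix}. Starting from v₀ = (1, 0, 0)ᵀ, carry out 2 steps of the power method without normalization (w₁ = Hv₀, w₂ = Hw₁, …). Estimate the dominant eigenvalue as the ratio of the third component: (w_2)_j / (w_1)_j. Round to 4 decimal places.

w1 = Hv₀ = (3·1 + 7·0 + 2·0; (-3)·1 + (-1)·0 + 4·0; 6·1 + (-4)·0 + (-3)·0) = (3, -3, 6)
w2 = Hw1 = (3·3 + 7·(-3) + 2·6; (-3)·3 + (-1)·(-3) + 4·6; 6·3 + (-4)·(-3) + (-3)·6) = (0, 18, 12)
Ratio at component: 12 / 6 = 2.0000

2.0000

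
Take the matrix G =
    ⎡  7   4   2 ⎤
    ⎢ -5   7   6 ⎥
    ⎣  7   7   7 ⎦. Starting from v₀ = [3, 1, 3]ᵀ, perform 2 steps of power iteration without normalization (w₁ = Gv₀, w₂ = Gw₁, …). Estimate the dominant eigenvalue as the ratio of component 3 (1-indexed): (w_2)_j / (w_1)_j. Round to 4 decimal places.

λ ≈ 12.8571

w1 = Gv₀ = (7·3 + 4·1 + 2·3; (-5)·3 + 7·1 + 6·3; 7·3 + 7·1 + 7·3) = (31, 10, 49)
w2 = Gw1 = (7·31 + 4·10 + 2·49; (-5)·31 + 7·10 + 6·49; 7·31 + 7·10 + 7·49) = (355, 209, 630)
Ratio at component: 630 / 49 = 12.8571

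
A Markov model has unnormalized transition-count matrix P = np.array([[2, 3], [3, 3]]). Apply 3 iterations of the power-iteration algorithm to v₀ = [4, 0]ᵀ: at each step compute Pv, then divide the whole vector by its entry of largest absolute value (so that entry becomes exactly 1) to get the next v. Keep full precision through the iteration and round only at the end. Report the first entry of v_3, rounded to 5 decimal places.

0.84524

Pv0 = (8.000000, 12.000000); divide by 12.000000 → v1 = (0.666667, 1.000000)
Pv1 = (4.333333, 5.000000); divide by 5.000000 → v2 = (0.866667, 1.000000)
Pv2 = (4.733333, 5.600000); divide by 5.600000 → v3 = (0.845238, 1.000000)
Requested entry of v3: 284/336 = 0.84524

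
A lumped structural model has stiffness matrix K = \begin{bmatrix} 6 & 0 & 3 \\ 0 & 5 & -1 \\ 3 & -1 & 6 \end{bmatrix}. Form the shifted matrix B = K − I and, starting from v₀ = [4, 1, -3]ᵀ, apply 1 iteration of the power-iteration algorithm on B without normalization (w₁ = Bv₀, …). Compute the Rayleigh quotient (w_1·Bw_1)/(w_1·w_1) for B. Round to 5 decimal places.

3.61828

B = K − I has rows (5, 0, 3); (0, 4, -1); (3, -1, 5)
w1 = Bv₀ = (5·4 + 0·1 + 3·(-3); 0·4 + 4·1 + (-1)·(-3); 3·4 + (-1)·1 + 5·(-3)) = (11, 7, -4)
Bw1 = (43, 32, 6)
w1·Bw1 = 673; w1·w1 = 186; μ ≈ 673/186 = 3.61828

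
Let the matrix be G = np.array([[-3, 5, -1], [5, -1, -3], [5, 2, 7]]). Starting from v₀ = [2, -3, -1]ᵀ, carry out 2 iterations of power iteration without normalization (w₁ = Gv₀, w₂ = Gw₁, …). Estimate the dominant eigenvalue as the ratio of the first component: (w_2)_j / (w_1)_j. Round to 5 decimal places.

w1 = Gv₀ = ((-3)·2 + 5·(-3) + (-1)·(-1); 5·2 + (-1)·(-3) + (-3)·(-1); 5·2 + 2·(-3) + 7·(-1)) = (-20, 16, -3)
w2 = Gw1 = ((-3)·(-20) + 5·16 + (-1)·(-3); 5·(-20) + (-1)·16 + (-3)·(-3); 5·(-20) + 2·16 + 7·(-3)) = (143, -107, -89)
Ratio at component: 143 / -20 = -7.15000

λ ≈ -7.15000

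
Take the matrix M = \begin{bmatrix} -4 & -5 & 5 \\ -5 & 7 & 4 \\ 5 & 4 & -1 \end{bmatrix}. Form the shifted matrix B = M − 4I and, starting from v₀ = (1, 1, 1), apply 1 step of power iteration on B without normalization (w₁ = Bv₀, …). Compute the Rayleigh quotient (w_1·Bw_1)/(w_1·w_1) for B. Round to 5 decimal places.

μ ≈ -8.04762

B = M − 4I has rows (-8, -5, 5); (-5, 3, 4); (5, 4, -5)
w1 = Bv₀ = (-8, 2, 4)
Bw1 = (74, 62, -52)
w1·Bw1 = -676; w1·w1 = 84; μ ≈ -676/84 = -8.04762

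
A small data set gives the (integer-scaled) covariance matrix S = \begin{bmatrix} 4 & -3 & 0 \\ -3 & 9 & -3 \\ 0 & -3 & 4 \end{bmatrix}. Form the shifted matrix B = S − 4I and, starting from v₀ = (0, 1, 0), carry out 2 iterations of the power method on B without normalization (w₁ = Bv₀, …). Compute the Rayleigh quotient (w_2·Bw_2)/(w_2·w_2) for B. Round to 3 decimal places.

7.388

B = S − 4I has rows (0, -3, 0); (-3, 5, -3); (0, -3, 0)
w1 = Bv₀ = (0·0 + (-3)·1 + 0·0; (-3)·0 + 5·1 + (-3)·0; 0·0 + (-3)·1 + 0·0) = (-3, 5, -3)
w2 = Bw1 = (0·(-3) + (-3)·5 + 0·(-3); (-3)·(-3) + 5·5 + (-3)·(-3); 0·(-3) + (-3)·5 + 0·(-3)) = (-15, 43, -15)
Bw2 = (-129, 305, -129)
w2·Bw2 = 16985; w2·w2 = 2299; μ ≈ 16985/2299 = 7.388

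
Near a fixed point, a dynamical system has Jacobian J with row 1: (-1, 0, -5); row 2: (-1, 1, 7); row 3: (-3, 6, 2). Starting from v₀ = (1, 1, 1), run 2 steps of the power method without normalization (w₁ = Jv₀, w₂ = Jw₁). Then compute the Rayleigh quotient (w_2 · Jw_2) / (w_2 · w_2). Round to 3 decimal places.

λ ≈ 8.853

w1 = Jv₀ = (-6, 7, 5)
w2 = Jw1 = (-19, 48, 70)
Jw2 = (-331, 557, 485)
w2·Jw2 = (-19)·(-331) + 48·557 + 70·485 = 66975; w2·w2 = (-19)·(-19) + 48·48 + 70·70 = 7565
λ ≈ 66975/7565 = 8.853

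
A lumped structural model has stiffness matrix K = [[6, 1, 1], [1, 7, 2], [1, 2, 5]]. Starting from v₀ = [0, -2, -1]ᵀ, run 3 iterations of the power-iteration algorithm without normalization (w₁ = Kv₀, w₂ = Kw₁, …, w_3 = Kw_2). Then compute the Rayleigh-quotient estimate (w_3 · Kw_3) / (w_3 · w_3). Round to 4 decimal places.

λ ≈ 8.8528

w1 = Kv₀ = (6·0 + 1·(-2) + 1·(-1); 1·0 + 7·(-2) + 2·(-1); 1·0 + 2·(-2) + 5·(-1)) = (-3, -16, -9)
w2 = Kw1 = (6·(-3) + 1·(-16) + 1·(-9); 1·(-3) + 7·(-16) + 2·(-9); 1·(-3) + 2·(-16) + 5·(-9)) = (-43, -133, -80)
w3 = Kw2 = (-471, -1134, -709)
Kw3 = (-4669, -9827, -6284)
w3·Kw3 = (-471)·(-4669) + (-1134)·(-9827) + (-709)·(-6284) = 17798273; w3·w3 = (-471)·(-471) + (-1134)·(-1134) + (-709)·(-709) = 2010478
λ ≈ 17798273/2010478 = 8.8528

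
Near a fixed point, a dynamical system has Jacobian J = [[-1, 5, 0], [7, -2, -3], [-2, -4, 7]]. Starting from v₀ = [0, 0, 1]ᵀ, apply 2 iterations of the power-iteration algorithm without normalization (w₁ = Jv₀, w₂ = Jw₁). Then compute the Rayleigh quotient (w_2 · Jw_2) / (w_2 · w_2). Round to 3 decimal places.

λ ≈ 8.705

w1 = Jv₀ = (0, -3, 7)
w2 = Jw1 = (-15, -15, 61)
Jw2 = (-60, -258, 517)
w2·Jw2 = (-15)·(-60) + (-15)·(-258) + 61·517 = 36307; w2·w2 = (-15)·(-15) + (-15)·(-15) + 61·61 = 4171
λ ≈ 36307/4171 = 8.705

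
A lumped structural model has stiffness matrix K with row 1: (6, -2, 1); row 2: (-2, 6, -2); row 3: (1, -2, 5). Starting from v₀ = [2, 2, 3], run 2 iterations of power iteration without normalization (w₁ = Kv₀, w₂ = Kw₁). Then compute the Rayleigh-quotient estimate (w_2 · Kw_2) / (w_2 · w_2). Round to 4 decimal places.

w1 = Kv₀ = (6·2 + (-2)·2 + 1·3; (-2)·2 + 6·2 + (-2)·3; 1·2 + (-2)·2 + 5·3) = (11, 2, 13)
w2 = Kw1 = (6·11 + (-2)·2 + 1·13; (-2)·11 + 6·2 + (-2)·13; 1·11 + (-2)·2 + 5·13) = (75, -36, 72)
Kw2 = (594, -510, 507)
w2·Kw2 = 75·594 + (-36)·(-510) + 72·507 = 99414; w2·w2 = 75·75 + (-36)·(-36) + 72·72 = 12105
λ ≈ 99414/12105 = 8.2126

8.2126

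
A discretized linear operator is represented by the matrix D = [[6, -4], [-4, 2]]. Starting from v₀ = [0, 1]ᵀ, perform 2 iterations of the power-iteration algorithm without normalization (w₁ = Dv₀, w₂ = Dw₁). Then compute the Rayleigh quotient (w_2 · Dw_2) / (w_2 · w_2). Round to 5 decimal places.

8.47191

w1 = Dv₀ = (6·0 + (-4)·1; (-4)·0 + 2·1) = (-4, 2)
w2 = Dw1 = (6·(-4) + (-4)·2; (-4)·(-4) + 2·2) = (-32, 20)
Dw2 = (-272, 168)
w2·Dw2 = (-32)·(-272) + 20·168 = 12064; w2·w2 = (-32)·(-32) + 20·20 = 1424
λ ≈ 12064/1424 = 8.47191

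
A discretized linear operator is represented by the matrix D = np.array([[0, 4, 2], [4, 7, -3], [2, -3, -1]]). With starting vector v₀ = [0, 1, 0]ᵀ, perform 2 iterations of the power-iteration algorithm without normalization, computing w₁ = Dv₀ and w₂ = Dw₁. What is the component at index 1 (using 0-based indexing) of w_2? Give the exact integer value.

74

w1 = Dv₀ = (4, 7, -3)
w2 = Dw1 = (22, 74, -10)
The requested component of w2 is 74.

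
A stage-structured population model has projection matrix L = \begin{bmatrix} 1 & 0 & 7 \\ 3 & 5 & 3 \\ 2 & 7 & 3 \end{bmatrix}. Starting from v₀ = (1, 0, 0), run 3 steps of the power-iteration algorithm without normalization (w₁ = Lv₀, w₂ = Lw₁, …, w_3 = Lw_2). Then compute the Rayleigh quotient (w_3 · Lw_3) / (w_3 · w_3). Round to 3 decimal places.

10.668

w1 = Lv₀ = (1, 3, 2)
w2 = Lw1 = (15, 24, 29)
w3 = Lw2 = (218, 252, 285)
Lw3 = (2213, 2769, 3055)
w3·Lw3 = 218·2213 + 252·2769 + 285·3055 = 2050897; w3·w3 = 218·218 + 252·252 + 285·285 = 192253
λ ≈ 2050897/192253 = 10.668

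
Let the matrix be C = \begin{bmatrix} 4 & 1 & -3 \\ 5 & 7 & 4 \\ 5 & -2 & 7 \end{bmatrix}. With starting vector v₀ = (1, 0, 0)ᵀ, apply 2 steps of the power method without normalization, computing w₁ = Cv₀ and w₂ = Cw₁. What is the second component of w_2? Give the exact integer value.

75

w1 = Cv₀ = (4·1 + 1·0 + (-3)·0; 5·1 + 7·0 + 4·0; 5·1 + (-2)·0 + 7·0) = (4, 5, 5)
w2 = Cw1 = (4·4 + 1·5 + (-3)·5; 5·4 + 7·5 + 4·5; 5·4 + (-2)·5 + 7·5) = (6, 75, 45)
The requested component of w2 is 75.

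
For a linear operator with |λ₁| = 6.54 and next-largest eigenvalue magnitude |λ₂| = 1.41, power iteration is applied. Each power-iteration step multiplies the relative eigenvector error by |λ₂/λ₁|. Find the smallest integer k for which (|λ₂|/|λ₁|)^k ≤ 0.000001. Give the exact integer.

|λ₂/λ₁| = 1.41/6.54 = 0.21560
Need k ≥ ln(0.000001) / ln(0.21560) = -13.8155 / -1.5343 ≈ 9.004
Smallest integer k satisfying the bound: 10

10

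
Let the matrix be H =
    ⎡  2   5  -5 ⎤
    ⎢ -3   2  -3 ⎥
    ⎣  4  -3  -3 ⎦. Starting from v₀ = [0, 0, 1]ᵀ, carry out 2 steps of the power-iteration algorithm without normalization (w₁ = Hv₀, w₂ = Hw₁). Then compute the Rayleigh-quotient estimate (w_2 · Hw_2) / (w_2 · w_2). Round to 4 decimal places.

w1 = Hv₀ = (-5, -3, -3)
w2 = Hw1 = (-10, 18, -2)
Hw2 = (80, 72, -88)
w2·Hw2 = (-10)·80 + 18·72 + (-2)·(-88) = 672; w2·w2 = (-10)·(-10) + 18·18 + (-2)·(-2) = 428
λ ≈ 672/428 = 1.5701

1.5701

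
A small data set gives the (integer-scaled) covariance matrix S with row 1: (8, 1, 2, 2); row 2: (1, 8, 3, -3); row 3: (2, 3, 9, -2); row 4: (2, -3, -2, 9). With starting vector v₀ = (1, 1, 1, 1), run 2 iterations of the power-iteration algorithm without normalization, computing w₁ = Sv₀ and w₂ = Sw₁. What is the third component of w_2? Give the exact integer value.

w1 = Sv₀ = (13, 9, 12, 6)
w2 = Sw1 = (149, 103, 149, 29)
The requested component of w2 is 149.

149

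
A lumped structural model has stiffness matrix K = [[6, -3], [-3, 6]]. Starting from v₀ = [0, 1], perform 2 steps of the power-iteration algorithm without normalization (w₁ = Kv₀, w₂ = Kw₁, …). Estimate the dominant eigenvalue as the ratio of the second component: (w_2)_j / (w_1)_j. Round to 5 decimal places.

w1 = Kv₀ = (6·0 + (-3)·1; (-3)·0 + 6·1) = (-3, 6)
w2 = Kw1 = (6·(-3) + (-3)·6; (-3)·(-3) + 6·6) = (-36, 45)
Ratio at component: 45 / 6 = 7.50000

λ ≈ 7.50000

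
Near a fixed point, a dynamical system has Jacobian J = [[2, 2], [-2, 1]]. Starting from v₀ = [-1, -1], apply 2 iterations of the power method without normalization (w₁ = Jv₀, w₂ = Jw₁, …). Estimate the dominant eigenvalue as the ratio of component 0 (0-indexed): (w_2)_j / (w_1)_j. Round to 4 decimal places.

λ ≈ 1.5000

w1 = Jv₀ = (2·(-1) + 2·(-1); (-2)·(-1) + 1·(-1)) = (-4, 1)
w2 = Jw1 = (2·(-4) + 2·1; (-2)·(-4) + 1·1) = (-6, 9)
Ratio at component: -6 / -4 = 1.5000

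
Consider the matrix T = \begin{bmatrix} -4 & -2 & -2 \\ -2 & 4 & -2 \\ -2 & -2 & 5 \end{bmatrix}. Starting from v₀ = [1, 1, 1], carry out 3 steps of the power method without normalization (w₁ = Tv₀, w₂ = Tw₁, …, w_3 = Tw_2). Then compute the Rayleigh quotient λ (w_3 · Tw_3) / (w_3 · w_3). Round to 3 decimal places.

λ ≈ -3.984

w1 = Tv₀ = (-8, 0, 1)
w2 = Tw1 = (30, 14, 21)
w3 = Tw2 = (-190, -46, 17)
Tw3 = (818, 162, 557)
w3·Tw3 = (-190)·818 + (-46)·162 + 17·557 = -153403; w3·w3 = (-190)·(-190) + (-46)·(-46) + 17·17 = 38505
λ ≈ -153403/38505 = -3.984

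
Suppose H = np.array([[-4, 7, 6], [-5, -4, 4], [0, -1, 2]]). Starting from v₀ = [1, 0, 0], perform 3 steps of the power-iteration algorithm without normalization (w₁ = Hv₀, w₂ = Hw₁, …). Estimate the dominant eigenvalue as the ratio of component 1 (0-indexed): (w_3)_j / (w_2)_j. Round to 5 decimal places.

-1.12500

w1 = Hv₀ = ((-4)·1 + 7·0 + 6·0; (-5)·1 + (-4)·0 + 4·0; 0·1 + (-1)·0 + 2·0) = (-4, -5, 0)
w2 = Hw1 = ((-4)·(-4) + 7·(-5) + 6·0; (-5)·(-4) + (-4)·(-5) + 4·0; 0·(-4) + (-1)·(-5) + 2·0) = (-19, 40, 5)
w3 = Hw2 = (386, -45, -30)
Ratio at component: -45 / 40 = -1.12500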